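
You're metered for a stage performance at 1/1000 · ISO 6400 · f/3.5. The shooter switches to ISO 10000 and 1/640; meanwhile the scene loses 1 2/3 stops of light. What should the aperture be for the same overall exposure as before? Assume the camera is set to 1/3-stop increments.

f/3.2

Scene light: 1 2/3 stops darker.
ISO: 6400 → 8000 → 10000 — 2/3 stop higher (brighter).
Shutter speed: 1/1000 → 1/800 → 1/640 — 2/3 stop slower (brighter).
Net so far: 1/3 stop darker. Aperture: f/3.5 → f/3.2.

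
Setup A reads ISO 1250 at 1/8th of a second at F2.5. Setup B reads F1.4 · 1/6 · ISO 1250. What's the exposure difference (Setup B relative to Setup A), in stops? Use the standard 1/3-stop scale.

2 stops brighter

Aperture: f/2.5 → f/2.2 → f/2 → f/1.8 → f/1.6 → f/1.4 — 1 2/3 stops opened up (brighter).
Shutter speed: 1/8 → 1/6 — 1/3 stop slower (brighter).
ISO: unchanged.
Net: +1 2/3 +1/3 = +2 stops.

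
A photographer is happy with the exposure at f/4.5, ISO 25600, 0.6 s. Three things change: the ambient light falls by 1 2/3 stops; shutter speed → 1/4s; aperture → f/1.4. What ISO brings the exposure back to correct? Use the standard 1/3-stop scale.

ISO 20000

Scene light: 1 2/3 stops darker.
Shutter speed: 0.6 → 0.5 → 0.4 → 0.3 → 1/4 — 1 1/3 stops shorter (darker).
Aperture: f/4.5 → f/4 → f/3.5 → f/3.2 → f/2.8 → f/2.5 → f/2.2 → f/2 → f/1.8 → f/1.6 → f/1.4 — 3 1/3 stops wider (brighter).
Net so far: 1/3 stop brighter. ISO: 25600 → 20000.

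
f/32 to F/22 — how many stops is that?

1 stop

f/32 → f/22 — count the steps: 1 stop.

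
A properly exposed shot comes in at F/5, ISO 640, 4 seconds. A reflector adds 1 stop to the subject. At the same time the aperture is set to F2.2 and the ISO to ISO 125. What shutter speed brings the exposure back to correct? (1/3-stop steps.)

2 s

Scene light: 1 stop brighter.
Aperture: f/5 → f/4.5 → f/4 → f/3.5 → f/3.2 → f/2.8 → f/2.5 → f/2.2 — 2 1/3 stops wider (brighter).
ISO: 640 → 500 → 400 → 320 → 250 → 200 → 160 → 125 — 2 1/3 stops lower (darker).
Net so far: 1 stop brighter. Shutter speed: 4 → 3.2 → 2.5 → 2.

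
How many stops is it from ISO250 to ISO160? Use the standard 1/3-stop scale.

2/3 stop

250 → 200 → 160 — count the steps: 2 third-stops = 2/3 stop.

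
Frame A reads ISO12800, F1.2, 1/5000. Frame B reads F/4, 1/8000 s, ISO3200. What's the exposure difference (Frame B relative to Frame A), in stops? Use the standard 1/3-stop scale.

6 stops darker

Aperture: f/1.2 → f/1.4 → f/1.6 → f/1.8 → f/2 → f/2.2 → f/2.5 → f/2.8 → f/3.2 → f/3.5 → f/4 — 3 1/3 stops narrower (darker).
Shutter speed: 1/5000 → 1/6400 → 1/8000 — 2/3 stop faster (darker).
ISO: 12800 → 10000 → 8000 → 6400 → 5000 → 4000 → 3200 — 2 stops dropped (darker).
Net: −3 1/3 −2/3 −2 = −6 stops.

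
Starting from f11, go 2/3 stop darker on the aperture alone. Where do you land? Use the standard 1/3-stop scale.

Aperture: f/11 → f/13 → f/14 — 2/3 stop stopped down (darker).

f/14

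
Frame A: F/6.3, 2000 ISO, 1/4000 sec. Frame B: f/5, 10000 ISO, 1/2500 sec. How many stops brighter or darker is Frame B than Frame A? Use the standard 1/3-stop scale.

3 2/3 stops brighter

Aperture: f/6.3 → f/5.6 → f/5 — 2/3 stop wider (brighter).
Shutter speed: 1/4000 → 1/3200 → 1/2500 — 2/3 stop slower (brighter).
ISO: 2000 → 2500 → 3200 → 4000 → 5000 → 6400 → 8000 → 10000 — 2 1/3 stops higher (brighter).
Net: +2/3 +2/3 +2 1/3 = +3 2/3 stops.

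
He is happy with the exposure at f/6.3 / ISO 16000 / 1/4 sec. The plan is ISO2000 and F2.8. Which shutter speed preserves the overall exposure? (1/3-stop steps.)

ISO: 16000 → 12800 → 10000 → 8000 → 6400 → 5000 → 4000 → 3200 → 2500 → 2000 — 3 stops lower (darker).
Aperture: f/6.3 → f/5.6 → f/5 → f/4.5 → f/4 → f/3.5 → f/3.2 → f/2.8 — 2 1/3 stops larger aperture (brighter).
Net change so far: 2/3 stop darker. Offset with the shutter speed: 1/4 → 0.3 → 0.4.

0.4 s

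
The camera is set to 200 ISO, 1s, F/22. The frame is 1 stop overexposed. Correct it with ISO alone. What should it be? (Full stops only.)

ISO 100

Overexposed by 1 stop → need 1 stop darker.
ISO: 200 → 100.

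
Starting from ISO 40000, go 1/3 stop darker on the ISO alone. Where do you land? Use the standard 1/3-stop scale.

ISO 32000

ISO: 40000 → 32000 — 1/3 stop dropped (darker).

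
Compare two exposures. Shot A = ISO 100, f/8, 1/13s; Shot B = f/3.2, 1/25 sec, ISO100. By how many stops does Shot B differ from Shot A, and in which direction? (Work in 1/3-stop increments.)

Aperture: f/8 → f/7.1 → f/6.3 → f/5.6 → f/5 → f/4.5 → f/4 → f/3.5 → f/3.2 — 2 2/3 stops larger aperture (brighter).
Shutter speed: 1/13 → 1/15 → 1/20 → 1/25 — 1 stop shorter (darker).
ISO: unchanged.
Net: +2 2/3 −1 = +1 2/3 stops.

1 2/3 stops brighter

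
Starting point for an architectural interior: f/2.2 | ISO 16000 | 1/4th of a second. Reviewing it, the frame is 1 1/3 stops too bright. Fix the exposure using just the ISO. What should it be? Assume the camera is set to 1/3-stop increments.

ISO 6400

Overexposed by 1 1/3 stops → need 1 1/3 stops darker.
ISO: 16000 → 12800 → 10000 → 8000 → 6400.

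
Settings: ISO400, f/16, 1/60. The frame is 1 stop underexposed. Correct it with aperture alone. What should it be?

f/11

Underexposed by 1 stop → need 1 stop brighter.
Aperture: f/16 → f/11.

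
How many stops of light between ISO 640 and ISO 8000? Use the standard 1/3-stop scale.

3 2/3 stops

640 → 800 → 1000 → 1250 → 1600 → 2000 → 2500 → 3200 → 4000 → 5000 → 6400 → 8000 — count the steps: 11 third-stops = 3 2/3 stops.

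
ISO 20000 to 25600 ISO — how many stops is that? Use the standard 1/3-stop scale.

20000 → 25600 — count the steps: 1 third-stops = 1/3 stop.

1/3 stop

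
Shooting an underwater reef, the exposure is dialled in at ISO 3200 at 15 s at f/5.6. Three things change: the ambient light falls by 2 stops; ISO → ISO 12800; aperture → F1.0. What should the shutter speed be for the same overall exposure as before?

Scene light: 2 stops darker.
ISO: 3200 → 6400 → 12800 — 2 stops raised (brighter).
Aperture: f/5.6 → f/4 → f/2.8 → f/2 → f/1.4 → f/1.0 — 5 stops opened up (brighter).
Net so far: 5 stops brighter. Shutter speed: 15 → 8 → 4 → 2 → 1 → 1/2.

1/2s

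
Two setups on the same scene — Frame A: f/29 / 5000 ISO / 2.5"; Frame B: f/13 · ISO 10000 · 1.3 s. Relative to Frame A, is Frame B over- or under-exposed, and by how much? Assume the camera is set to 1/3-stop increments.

Aperture: f/29 → f/25 → f/22 → f/20 → f/18 → f/16 → f/14 → f/13 — 2 1/3 stops wider (brighter).
Shutter speed: 2.5 → 2 → 1.6 → 1.3 — 1 stop faster (darker).
ISO: 5000 → 6400 → 8000 → 10000 — 1 stop raised (brighter).
Net: +2 1/3 −1 +1 = +2 1/3 stops.

2 1/3 stops brighter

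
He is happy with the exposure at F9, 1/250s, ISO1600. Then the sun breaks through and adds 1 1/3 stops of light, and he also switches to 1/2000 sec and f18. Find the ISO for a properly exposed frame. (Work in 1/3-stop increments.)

Scene light: 1 1/3 stops brighter.
Shutter speed: 1/250 → 1/320 → 1/400 → 1/500 → 1/640 → 1/800 → 1/1000 → 1/1250 → 1/1600 → 1/2000 — 3 stops faster (darker).
Aperture: f/9 → f/10 → f/11 → f/13 → f/14 → f/16 → f/18 — 2 stops narrower (darker).
Net so far: 3 2/3 stops darker. ISO: 1600 → 2000 → 2500 → 3200 → 4000 → 5000 → 6400 → 8000 → 10000 → 12800 → 16000 → 20000.

ISO 20000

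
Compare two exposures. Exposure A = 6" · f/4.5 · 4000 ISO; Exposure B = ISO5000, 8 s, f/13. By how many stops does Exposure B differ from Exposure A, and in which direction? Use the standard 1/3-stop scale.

Aperture: f/4.5 → f/5 → f/5.6 → f/6.3 → f/7.1 → f/8 → f/9 → f/10 → f/11 → f/13 — 3 stops smaller aperture (darker).
Shutter speed: 6 → 8 — 1/3 stop slower (brighter).
ISO: 4000 → 5000 — 1/3 stop higher (brighter).
Net: −3 +1/3 +1/3 = −2 1/3 stops.

2 1/3 stops darker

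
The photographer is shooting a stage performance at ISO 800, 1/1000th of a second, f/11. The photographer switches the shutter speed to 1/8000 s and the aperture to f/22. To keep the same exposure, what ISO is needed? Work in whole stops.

ISO 25600

Shutter speed: 1/1000 → 1/2000 → 1/4000 → 1/8000 — 3 stops shorter (darker).
Aperture: f/11 → f/16 → f/22 — 2 stops narrower (darker).
Net change so far: 5 stops darker. Offset with the ISO: 800 → 1600 → 3200 → 6400 → 12800 → 25600.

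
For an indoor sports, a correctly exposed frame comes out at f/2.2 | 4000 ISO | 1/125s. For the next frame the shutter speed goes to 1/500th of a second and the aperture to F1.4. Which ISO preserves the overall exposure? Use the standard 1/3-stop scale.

ISO 6400

Shutter speed: 1/125 → 1/160 → 1/200 → 1/250 → 1/320 → 1/400 → 1/500 — 2 stops faster (darker).
Aperture: f/2.2 → f/2 → f/1.8 → f/1.6 → f/1.4 — 1 1/3 stops wider (brighter).
Net change so far: 2/3 stop darker. Offset with the ISO: 4000 → 5000 → 6400.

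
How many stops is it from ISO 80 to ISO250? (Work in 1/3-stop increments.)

1 2/3 stops

80 → 100 → 125 → 160 → 200 → 250 — count the steps: 5 third-stops = 1 2/3 stops.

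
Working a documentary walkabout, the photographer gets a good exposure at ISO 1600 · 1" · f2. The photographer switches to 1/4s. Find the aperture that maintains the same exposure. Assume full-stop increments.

Shutter speed: 1 → 1/2 → 1/4 — 2 stops shorter (darker).
Need 2 stops brighter from the aperture: f/2 → f/1.4 → f/1.0.

f/1.0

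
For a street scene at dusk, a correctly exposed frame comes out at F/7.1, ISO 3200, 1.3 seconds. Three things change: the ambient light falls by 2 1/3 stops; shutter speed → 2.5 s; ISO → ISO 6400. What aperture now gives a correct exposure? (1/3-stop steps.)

f/6.3

Scene light: 2 1/3 stops darker.
Shutter speed: 1.3 → 1.6 → 2 → 2.5 — 1 stop slower (brighter).
ISO: 3200 → 4000 → 5000 → 6400 — 1 stop raised (brighter).
Net so far: 1/3 stop darker. Aperture: f/7.1 → f/6.3.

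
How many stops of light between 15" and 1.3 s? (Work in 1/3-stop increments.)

15 → 13 → 10 → 8 → 6 → 5 → 4 → 3.2 → 2.5 → 2 → 1.6 → 1.3 — count the steps: 11 third-stops = 3 2/3 stops.

3 2/3 stops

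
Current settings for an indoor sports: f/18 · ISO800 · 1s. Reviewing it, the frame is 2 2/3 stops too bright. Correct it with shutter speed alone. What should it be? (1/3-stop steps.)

1/6s

Overexposed by 2 2/3 stops → need 2 2/3 stops darker.
Shutter speed: 1 → 0.8 → 0.6 → 0.5 → 0.4 → 0.3 → 1/4 → 1/5 → 1/6.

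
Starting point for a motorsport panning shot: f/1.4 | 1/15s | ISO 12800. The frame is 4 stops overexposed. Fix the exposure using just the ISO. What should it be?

ISO 800

Overexposed by 4 stops → need 4 stops darker.
ISO: 12800 → 6400 → 3200 → 1600 → 800.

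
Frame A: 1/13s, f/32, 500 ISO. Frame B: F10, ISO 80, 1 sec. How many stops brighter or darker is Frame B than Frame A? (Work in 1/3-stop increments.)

4 1/3 stops brighter

Aperture: f/32 → f/29 → f/25 → f/22 → f/20 → f/18 → f/16 → f/14 → f/13 → f/11 → f/10 — 3 1/3 stops larger aperture (brighter).
Shutter speed: 1/13 → 1/10 → 1/8 → 1/6 → 1/5 → 1/4 → 0.3 → 0.4 → 0.5 → 0.6 → 0.8 → 1 — 3 2/3 stops longer (brighter).
ISO: 500 → 400 → 320 → 250 → 200 → 160 → 125 → 100 → 80 — 2 2/3 stops dropped (darker).
Net: +3 1/3 +3 2/3 −2 2/3 = +4 1/3 stops.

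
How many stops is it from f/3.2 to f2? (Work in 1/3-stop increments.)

f/3.2 → f/2.8 → f/2.5 → f/2.2 → f/2 — count the steps: 4 third-stops = 1 1/3 stops.

1 1/3 stops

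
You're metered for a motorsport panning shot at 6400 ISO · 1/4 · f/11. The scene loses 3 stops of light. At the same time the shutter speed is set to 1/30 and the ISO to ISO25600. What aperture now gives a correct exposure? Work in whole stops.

Scene light: 3 stops darker.
Shutter speed: 1/4 → 1/8 → 1/15 → 1/30 — 3 stops shorter (darker).
ISO: 6400 → 12800 → 25600 — 2 stops raised (brighter).
Net so far: 4 stops darker. Aperture: f/11 → f/8 → f/5.6 → f/4 → f/2.8.

f/2.8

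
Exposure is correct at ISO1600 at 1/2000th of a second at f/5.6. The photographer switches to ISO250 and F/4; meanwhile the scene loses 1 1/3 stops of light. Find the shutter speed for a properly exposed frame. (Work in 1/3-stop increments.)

Scene light: 1 1/3 stops darker.
ISO: 1600 → 1250 → 1000 → 800 → 640 → 500 → 400 → 320 → 250 — 2 2/3 stops lower (darker).
Aperture: f/5.6 → f/5 → f/4.5 → f/4 — 1 stop larger aperture (brighter).
Net so far: 3 stops darker. Shutter speed: 1/2000 → 1/1600 → 1/1250 → 1/1000 → 1/800 → 1/640 → 1/500 → 1/400 → 1/320 → 1/250.

1/250s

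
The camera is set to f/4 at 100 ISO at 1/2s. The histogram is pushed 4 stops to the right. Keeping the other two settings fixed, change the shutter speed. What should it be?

1/30s

Overexposed by 4 stops → need 4 stops darker.
Shutter speed: 1/2 → 1/4 → 1/8 → 1/15 → 1/30.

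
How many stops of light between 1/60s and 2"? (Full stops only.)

1/60 → 1/30 → 1/15 → 1/8 → 1/4 → 1/2 → 1 → 2 — count the steps: 7 stops.

7 stops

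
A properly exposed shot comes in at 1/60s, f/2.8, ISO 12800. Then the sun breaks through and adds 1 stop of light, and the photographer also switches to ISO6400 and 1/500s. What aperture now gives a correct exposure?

Scene light: 1 stop brighter.
ISO: 12800 → 6400 — 1 stop dropped (darker).
Shutter speed: 1/60 → 1/125 → 1/250 → 1/500 — 3 stops faster (darker).
Net so far: 3 stops darker. Aperture: f/2.8 → f/2 → f/1.4 → f/1.0.

f/1.0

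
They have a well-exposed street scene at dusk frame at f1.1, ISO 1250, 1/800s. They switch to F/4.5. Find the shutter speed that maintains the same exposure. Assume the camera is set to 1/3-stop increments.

Aperture: f/1.1 → f/1.2 → f/1.4 → f/1.6 → f/1.8 → f/2 → f/2.2 → f/2.5 → f/2.8 → f/3.2 → f/3.5 → f/4 → f/4.5 — 4 stops smaller aperture (darker).
Need 4 stops brighter from the shutter speed: 1/800 → 1/640 → 1/500 → 1/400 → 1/320 → 1/250 → 1/200 → 1/160 → 1/125 → 1/100 → 1/80 → 1/60 → 1/50.

1/50s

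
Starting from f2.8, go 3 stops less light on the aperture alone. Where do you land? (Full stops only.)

Aperture: f/2.8 → f/4 → f/5.6 → f/8 — 3 stops smaller aperture (darker).

f/8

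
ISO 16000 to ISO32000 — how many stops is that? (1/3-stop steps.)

1 stop

16000 → 20000 → 25600 → 32000 — count the steps: 3 third-stops = 1 stop.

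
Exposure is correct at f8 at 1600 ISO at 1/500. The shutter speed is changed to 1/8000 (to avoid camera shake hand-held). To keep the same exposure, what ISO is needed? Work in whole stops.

Shutter speed: 1/500 → 1/1000 → 1/2000 → 1/4000 → 1/8000 — 4 stops faster (darker).
Need 4 stops brighter from the ISO: 1600 → 3200 → 6400 → 12800 → 25600.

ISO 25600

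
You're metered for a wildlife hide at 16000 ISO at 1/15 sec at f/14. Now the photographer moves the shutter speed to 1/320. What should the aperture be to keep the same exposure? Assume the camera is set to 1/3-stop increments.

f/3.2

Shutter speed: 1/15 → 1/20 → 1/25 → 1/30 → 1/40 → 1/50 → 1/60 → 1/80 → 1/100 → 1/125 → 1/160 → 1/200 → 1/250 → 1/320 — 4 1/3 stops shorter (darker).
Need 4 1/3 stops brighter from the aperture: f/14 → f/13 → f/11 → f/10 → f/9 → f/8 → f/7.1 → f/6.3 → f/5.6 → f/5 → f/4.5 → f/4 → f/3.5 → f/3.2.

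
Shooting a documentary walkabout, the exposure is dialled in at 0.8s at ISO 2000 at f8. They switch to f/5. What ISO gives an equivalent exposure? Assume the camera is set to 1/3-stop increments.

ISO 800

Aperture: f/8 → f/7.1 → f/6.3 → f/5.6 → f/5 — 1 1/3 stops opened up (brighter).
Need 1 1/3 stops darker from the ISO: 2000 → 1600 → 1250 → 1000 → 800.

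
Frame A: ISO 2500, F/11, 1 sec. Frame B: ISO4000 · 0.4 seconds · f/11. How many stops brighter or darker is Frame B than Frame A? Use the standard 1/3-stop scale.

2/3 stop darker

Aperture: unchanged.
Shutter speed: 1 → 0.8 → 0.6 → 0.5 → 0.4 — 1 1/3 stops faster (darker).
ISO: 2500 → 3200 → 4000 — 2/3 stop higher (brighter).
Net: −1 1/3 +2/3 = −2/3 stops.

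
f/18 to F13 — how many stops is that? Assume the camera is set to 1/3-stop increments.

1 stop

f/18 → f/16 → f/14 → f/13 — count the steps: 3 third-stops = 1 stop.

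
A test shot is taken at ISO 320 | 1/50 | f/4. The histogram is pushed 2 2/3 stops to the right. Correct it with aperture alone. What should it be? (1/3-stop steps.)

Overexposed by 2 2/3 stops → need 2 2/3 stops darker.
Aperture: f/4 → f/4.5 → f/5 → f/5.6 → f/6.3 → f/7.1 → f/8 → f/9 → f/10.

f/10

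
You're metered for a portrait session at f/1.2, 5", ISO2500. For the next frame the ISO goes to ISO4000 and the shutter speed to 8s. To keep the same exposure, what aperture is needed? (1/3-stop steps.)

f/2

ISO: 2500 → 3200 → 4000 — 2/3 stop higher (brighter).
Shutter speed: 5 → 6 → 8 — 2/3 stop slower (brighter).
Net change so far: 1 1/3 stops brighter. Offset with the aperture: f/1.2 → f/1.4 → f/1.6 → f/1.8 → f/2.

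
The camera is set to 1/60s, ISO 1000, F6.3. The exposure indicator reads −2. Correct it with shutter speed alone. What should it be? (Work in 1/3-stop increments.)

1/15s

Underexposed by 2 stops → need 2 stops brighter.
Shutter speed: 1/60 → 1/50 → 1/40 → 1/30 → 1/25 → 1/20 → 1/15.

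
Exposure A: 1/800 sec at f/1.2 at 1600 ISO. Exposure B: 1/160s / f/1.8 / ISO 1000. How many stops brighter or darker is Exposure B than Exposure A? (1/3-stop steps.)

2/3 stop brighter

Aperture: f/1.2 → f/1.4 → f/1.6 → f/1.8 — 1 stop smaller aperture (darker).
Shutter speed: 1/800 → 1/640 → 1/500 → 1/400 → 1/320 → 1/250 → 1/200 → 1/160 — 2 1/3 stops longer (brighter).
ISO: 1600 → 1250 → 1000 — 2/3 stop dropped (darker).
Net: −1 +2 1/3 −2/3 = +2/3 stops.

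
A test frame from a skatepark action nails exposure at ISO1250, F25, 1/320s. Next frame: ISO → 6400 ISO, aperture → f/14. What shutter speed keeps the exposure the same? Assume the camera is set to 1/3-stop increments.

ISO: 1250 → 1600 → 2000 → 2500 → 3200 → 4000 → 5000 → 6400 — 2 1/3 stops higher (brighter).
Aperture: f/25 → f/22 → f/20 → f/18 → f/16 → f/14 — 1 2/3 stops wider (brighter).
Net change so far: 4 stops brighter. Offset with the shutter speed: 1/320 → 1/400 → 1/500 → 1/640 → 1/800 → 1/1000 → 1/1250 → 1/1600 → 1/2000 → 1/2500 → 1/3200 → 1/4000 → 1/5000.

1/5000s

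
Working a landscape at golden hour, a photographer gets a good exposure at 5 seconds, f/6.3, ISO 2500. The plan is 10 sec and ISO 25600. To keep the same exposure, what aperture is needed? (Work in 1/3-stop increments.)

f/29

Shutter speed: 5 → 6 → 8 → 10 — 1 stop slower (brighter).
ISO: 2500 → 3200 → 4000 → 5000 → 6400 → 8000 → 10000 → 12800 → 16000 → 20000 → 25600 — 3 1/3 stops higher (brighter).
Net change so far: 4 1/3 stops brighter. Offset with the aperture: f/6.3 → f/7.1 → f/8 → f/9 → f/10 → f/11 → f/13 → f/14 → f/16 → f/18 → f/20 → f/22 → f/25 → f/29.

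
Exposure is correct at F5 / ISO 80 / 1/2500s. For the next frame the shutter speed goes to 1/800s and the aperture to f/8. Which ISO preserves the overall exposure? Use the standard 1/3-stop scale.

ISO 64

Shutter speed: 1/2500 → 1/2000 → 1/1600 → 1/1250 → 1/1000 → 1/800 — 1 2/3 stops longer (brighter).
Aperture: f/5 → f/5.6 → f/6.3 → f/7.1 → f/8 — 1 1/3 stops smaller aperture (darker).
Net change so far: 1/3 stop brighter. Offset with the ISO: 80 → 64.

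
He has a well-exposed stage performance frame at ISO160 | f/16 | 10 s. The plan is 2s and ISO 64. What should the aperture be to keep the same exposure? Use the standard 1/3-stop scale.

Shutter speed: 10 → 8 → 6 → 5 → 4 → 3.2 → 2.5 → 2 — 2 1/3 stops shorter (darker).
ISO: 160 → 125 → 100 → 80 → 64 — 1 1/3 stops dropped (darker).
Net change so far: 3 2/3 stops darker. Offset with the aperture: f/16 → f/14 → f/13 → f/11 → f/10 → f/9 → f/8 → f/7.1 → f/6.3 → f/5.6 → f/5 → f/4.5.

f/4.5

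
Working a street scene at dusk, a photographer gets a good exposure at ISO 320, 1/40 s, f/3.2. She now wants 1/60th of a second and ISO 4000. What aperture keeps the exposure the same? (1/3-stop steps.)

f/9

Shutter speed: 1/40 → 1/50 → 1/60 — 2/3 stop faster (darker).
ISO: 320 → 400 → 500 → 640 → 800 → 1000 → 1250 → 1600 → 2000 → 2500 → 3200 → 4000 — 3 2/3 stops higher (brighter).
Net change so far: 3 stops brighter. Offset with the aperture: f/3.2 → f/3.5 → f/4 → f/4.5 → f/5 → f/5.6 → f/6.3 → f/7.1 → f/8 → f/9.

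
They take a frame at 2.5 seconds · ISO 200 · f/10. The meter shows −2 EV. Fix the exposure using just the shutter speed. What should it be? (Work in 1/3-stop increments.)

Underexposed by 2 stops → need 2 stops brighter.
Shutter speed: 2.5 → 3.2 → 4 → 5 → 6 → 8 → 10.

10 s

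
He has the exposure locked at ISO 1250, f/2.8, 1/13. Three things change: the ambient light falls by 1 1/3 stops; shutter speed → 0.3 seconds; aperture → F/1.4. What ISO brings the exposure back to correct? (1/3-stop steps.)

ISO 200

Scene light: 1 1/3 stops darker.
Shutter speed: 1/13 → 1/10 → 1/8 → 1/6 → 1/5 → 1/4 → 0.3 — 2 stops longer (brighter).
Aperture: f/2.8 → f/2.5 → f/2.2 → f/2 → f/1.8 → f/1.6 → f/1.4 — 2 stops wider (brighter).
Net so far: 2 2/3 stops brighter. ISO: 1250 → 1000 → 800 → 640 → 500 → 400 → 320 → 250 → 200.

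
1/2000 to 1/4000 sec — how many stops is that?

1/2000 → 1/4000 — count the steps: 1 stop.

1 stop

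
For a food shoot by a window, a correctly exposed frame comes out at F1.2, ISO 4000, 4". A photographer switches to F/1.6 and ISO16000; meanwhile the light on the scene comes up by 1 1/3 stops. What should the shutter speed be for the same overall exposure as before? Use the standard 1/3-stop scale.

Scene light: 1 1/3 stops brighter.
Aperture: f/1.2 → f/1.4 → f/1.6 — 2/3 stop narrower (darker).
ISO: 4000 → 5000 → 6400 → 8000 → 10000 → 12800 → 16000 — 2 stops raised (brighter).
Net so far: 2 2/3 stops brighter. Shutter speed: 4 → 3.2 → 2.5 → 2 → 1.6 → 1.3 → 1 → 0.8 → 0.6.

0.6 s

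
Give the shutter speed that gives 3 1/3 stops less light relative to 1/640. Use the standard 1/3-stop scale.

Shutter speed: 1/640 → 1/800 → 1/1000 → 1/1250 → 1/1600 → 1/2000 → 1/2500 → 1/3200 → 1/4000 → 1/5000 → 1/6400 — 3 1/3 stops faster (darker).

1/6400s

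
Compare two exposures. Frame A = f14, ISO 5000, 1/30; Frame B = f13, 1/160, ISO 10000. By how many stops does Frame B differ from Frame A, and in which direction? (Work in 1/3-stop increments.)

1 stop darker

Aperture: f/14 → f/13 — 1/3 stop opened up (brighter).
Shutter speed: 1/30 → 1/40 → 1/50 → 1/60 → 1/80 → 1/100 → 1/125 → 1/160 — 2 1/3 stops shorter (darker).
ISO: 5000 → 6400 → 8000 → 10000 — 1 stop higher (brighter).
Net: +1/3 −2 1/3 +1 = −1 stop.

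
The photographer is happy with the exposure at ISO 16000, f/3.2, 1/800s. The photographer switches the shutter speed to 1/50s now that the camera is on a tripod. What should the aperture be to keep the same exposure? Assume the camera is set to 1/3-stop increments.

f/13

Shutter speed: 1/800 → 1/640 → 1/500 → 1/400 → 1/320 → 1/250 → 1/200 → 1/160 → 1/125 → 1/100 → 1/80 → 1/60 → 1/50 — 4 stops slower (brighter).
Need 4 stops darker from the aperture: f/3.2 → f/3.5 → f/4 → f/4.5 → f/5 → f/5.6 → f/6.3 → f/7.1 → f/8 → f/9 → f/10 → f/11 → f/13.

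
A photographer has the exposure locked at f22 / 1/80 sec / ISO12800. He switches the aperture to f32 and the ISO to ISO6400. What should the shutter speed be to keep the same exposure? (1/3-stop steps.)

1/20s

Aperture: f/22 → f/25 → f/29 → f/32 — 1 stop smaller aperture (darker).
ISO: 12800 → 10000 → 8000 → 6400 — 1 stop dropped (darker).
Net change so far: 2 stops darker. Offset with the shutter speed: 1/80 → 1/60 → 1/50 → 1/40 → 1/30 → 1/25 → 1/20.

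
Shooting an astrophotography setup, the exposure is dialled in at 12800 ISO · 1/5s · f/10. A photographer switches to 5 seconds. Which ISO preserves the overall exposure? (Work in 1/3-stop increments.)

Shutter speed: 1/5 → 1/4 → 0.3 → 0.4 → 0.5 → 0.6 → 0.8 → 1 → 1.3 → 1.6 → 2 → 2.5 → 3.2 → 4 → 5 — 4 2/3 stops slower (brighter).
Need 4 2/3 stops darker from the ISO: 12800 → 10000 → 8000 → 6400 → 5000 → 4000 → 3200 → 2500 → 2000 → 1600 → 1250 → 1000 → 800 → 640 → 500.

ISO 500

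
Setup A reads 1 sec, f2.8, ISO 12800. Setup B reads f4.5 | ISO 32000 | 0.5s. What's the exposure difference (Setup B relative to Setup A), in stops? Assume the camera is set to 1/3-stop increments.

1 stop darker

Aperture: f/2.8 → f/3.2 → f/3.5 → f/4 → f/4.5 — 1 1/3 stops smaller aperture (darker).
Shutter speed: 1 → 0.8 → 0.6 → 0.5 — 1 stop faster (darker).
ISO: 12800 → 16000 → 20000 → 25600 → 32000 — 1 1/3 stops higher (brighter).
Net: −1 1/3 −1 +1 1/3 = −1 stop.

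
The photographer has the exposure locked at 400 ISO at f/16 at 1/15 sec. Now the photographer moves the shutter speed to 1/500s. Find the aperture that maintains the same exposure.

f/2.8

Shutter speed: 1/15 → 1/30 → 1/60 → 1/125 → 1/250 → 1/500 — 5 stops faster (darker).
Need 5 stops brighter from the aperture: f/16 → f/11 → f/8 → f/5.6 → f/4 → f/2.8.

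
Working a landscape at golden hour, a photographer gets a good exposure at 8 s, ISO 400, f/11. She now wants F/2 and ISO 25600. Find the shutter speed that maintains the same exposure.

1/250s

Aperture: f/11 → f/8 → f/5.6 → f/4 → f/2.8 → f/2 — 5 stops larger aperture (brighter).
ISO: 400 → 800 → 1600 → 3200 → 6400 → 12800 → 25600 — 6 stops raised (brighter).
Net change so far: 11 stops brighter. Offset with the shutter speed: 8 → 4 → 2 → 1 → 1/2 → 1/4 → 1/8 → 1/15 → 1/30 → 1/60 → 1/125 → 1/250.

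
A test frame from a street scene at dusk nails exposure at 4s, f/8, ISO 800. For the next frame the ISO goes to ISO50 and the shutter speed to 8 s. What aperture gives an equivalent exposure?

f/2.8

ISO: 800 → 400 → 200 → 100 → 50 — 4 stops lower (darker).
Shutter speed: 4 → 8 — 1 stop longer (brighter).
Net change so far: 3 stops darker. Offset with the aperture: f/8 → f/5.6 → f/4 → f/2.8.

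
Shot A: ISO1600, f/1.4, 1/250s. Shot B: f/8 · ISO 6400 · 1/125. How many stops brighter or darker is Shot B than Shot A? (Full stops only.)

2 stops darker

Aperture: f/1.4 → f/2 → f/2.8 → f/4 → f/5.6 → f/8 — 5 stops smaller aperture (darker).
Shutter speed: 1/250 → 1/125 — 1 stop longer (brighter).
ISO: 1600 → 3200 → 6400 — 2 stops higher (brighter).
Net: −5 +1 +2 = −2 stops.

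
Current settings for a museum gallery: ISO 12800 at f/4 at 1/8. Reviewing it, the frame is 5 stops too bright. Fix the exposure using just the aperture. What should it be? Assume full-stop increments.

Overexposed by 5 stops → need 5 stops darker.
Aperture: f/4 → f/5.6 → f/8 → f/11 → f/16 → f/22.

f/22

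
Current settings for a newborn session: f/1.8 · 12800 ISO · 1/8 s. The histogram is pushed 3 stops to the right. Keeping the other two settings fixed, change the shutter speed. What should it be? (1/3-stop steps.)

1/60s

Overexposed by 3 stops → need 3 stops darker.
Shutter speed: 1/8 → 1/10 → 1/13 → 1/15 → 1/20 → 1/25 → 1/30 → 1/40 → 1/50 → 1/60.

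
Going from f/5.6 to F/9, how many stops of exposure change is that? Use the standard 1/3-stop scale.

1 1/3 stops

f/5.6 → f/6.3 → f/7.1 → f/8 → f/9 — count the steps: 4 third-stops = 1 1/3 stops.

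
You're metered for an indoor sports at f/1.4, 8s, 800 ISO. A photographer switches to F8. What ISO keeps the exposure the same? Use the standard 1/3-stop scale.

ISO 25600

Aperture: f/1.4 → f/1.6 → f/1.8 → f/2 → f/2.2 → f/2.5 → f/2.8 → f/3.2 → f/3.5 → f/4 → f/4.5 → f/5 → f/5.6 → f/6.3 → f/7.1 → f/8 — 5 stops stopped down (darker).
Need 5 stops brighter from the ISO: 800 → 1000 → 1250 → 1600 → 2000 → 2500 → 3200 → 4000 → 5000 → 6400 → 8000 → 10000 → 12800 → 16000 → 20000 → 25600.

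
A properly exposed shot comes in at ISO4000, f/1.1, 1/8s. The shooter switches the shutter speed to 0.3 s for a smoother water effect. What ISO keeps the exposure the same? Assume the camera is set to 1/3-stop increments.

Shutter speed: 1/8 → 1/6 → 1/5 → 1/4 → 0.3 — 1 1/3 stops longer (brighter).
Need 1 1/3 stops darker from the ISO: 4000 → 3200 → 2500 → 2000 → 1600.

ISO 1600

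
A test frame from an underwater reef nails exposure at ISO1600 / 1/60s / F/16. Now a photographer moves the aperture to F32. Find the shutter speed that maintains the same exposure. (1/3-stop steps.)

Aperture: f/16 → f/18 → f/20 → f/22 → f/25 → f/29 → f/32 — 2 stops narrower (darker).
Need 2 stops brighter from the shutter speed: 1/60 → 1/50 → 1/40 → 1/30 → 1/25 → 1/20 → 1/15.

1/15s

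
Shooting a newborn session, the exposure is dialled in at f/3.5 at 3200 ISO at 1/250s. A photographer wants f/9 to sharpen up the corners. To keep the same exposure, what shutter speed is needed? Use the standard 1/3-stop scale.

1/40s

Aperture: f/3.5 → f/4 → f/4.5 → f/5 → f/5.6 → f/6.3 → f/7.1 → f/8 → f/9 — 2 2/3 stops stopped down (darker).
Need 2 2/3 stops brighter from the shutter speed: 1/250 → 1/200 → 1/160 → 1/125 → 1/100 → 1/80 → 1/60 → 1/50 → 1/40.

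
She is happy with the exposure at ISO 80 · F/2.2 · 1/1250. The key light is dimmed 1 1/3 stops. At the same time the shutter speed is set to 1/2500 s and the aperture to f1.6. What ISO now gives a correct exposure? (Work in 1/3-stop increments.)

ISO 200

Scene light: 1 1/3 stops darker.
Shutter speed: 1/1250 → 1/1600 → 1/2000 → 1/2500 — 1 stop faster (darker).
Aperture: f/2.2 → f/2 → f/1.8 → f/1.6 — 1 stop larger aperture (brighter).
Net so far: 1 1/3 stops darker. ISO: 80 → 100 → 125 → 160 → 200.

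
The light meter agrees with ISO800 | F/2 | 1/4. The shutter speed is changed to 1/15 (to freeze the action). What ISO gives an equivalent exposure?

Shutter speed: 1/4 → 1/8 → 1/15 — 2 stops faster (darker).
Need 2 stops brighter from the ISO: 800 → 1600 → 3200.

ISO 3200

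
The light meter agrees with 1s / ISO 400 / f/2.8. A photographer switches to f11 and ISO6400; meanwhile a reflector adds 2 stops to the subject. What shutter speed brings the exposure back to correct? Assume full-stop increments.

1/4s

Scene light: 2 stops brighter.
Aperture: f/2.8 → f/4 → f/5.6 → f/8 → f/11 — 4 stops stopped down (darker).
ISO: 400 → 800 → 1600 → 3200 → 6400 — 4 stops raised (brighter).
Net so far: 2 stops brighter. Shutter speed: 1 → 1/2 → 1/4.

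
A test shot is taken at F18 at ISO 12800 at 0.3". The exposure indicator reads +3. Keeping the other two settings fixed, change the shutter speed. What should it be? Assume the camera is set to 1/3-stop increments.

1/25s

Overexposed by 3 stops → need 3 stops darker.
Shutter speed: 0.3 → 1/4 → 1/5 → 1/6 → 1/8 → 1/10 → 1/13 → 1/15 → 1/20 → 1/25.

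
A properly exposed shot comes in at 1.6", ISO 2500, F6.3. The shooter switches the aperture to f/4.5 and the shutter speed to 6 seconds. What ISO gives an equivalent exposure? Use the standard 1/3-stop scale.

Aperture: f/6.3 → f/5.6 → f/5 → f/4.5 — 1 stop opened up (brighter).
Shutter speed: 1.6 → 2 → 2.5 → 3.2 → 4 → 5 → 6 — 2 stops slower (brighter).
Net change so far: 3 stops brighter. Offset with the ISO: 2500 → 2000 → 1600 → 1250 → 1000 → 800 → 640 → 500 → 400 → 320.

ISO 320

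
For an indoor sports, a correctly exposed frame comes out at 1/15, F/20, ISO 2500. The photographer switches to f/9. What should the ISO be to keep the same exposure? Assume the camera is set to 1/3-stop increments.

ISO 500

Aperture: f/20 → f/18 → f/16 → f/14 → f/13 → f/11 → f/10 → f/9 — 2 1/3 stops opened up (brighter).
Need 2 1/3 stops darker from the ISO: 2500 → 2000 → 1600 → 1250 → 1000 → 800 → 640 → 500.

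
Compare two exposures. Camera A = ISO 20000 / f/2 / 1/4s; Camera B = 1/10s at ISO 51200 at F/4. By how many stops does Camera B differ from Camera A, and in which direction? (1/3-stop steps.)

2 stops darker

Aperture: f/2 → f/2.2 → f/2.5 → f/2.8 → f/3.2 → f/3.5 → f/4 — 2 stops stopped down (darker).
Shutter speed: 1/4 → 1/5 → 1/6 → 1/8 → 1/10 — 1 1/3 stops shorter (darker).
ISO: 20000 → 25600 → 32000 → 40000 → 51200 — 1 1/3 stops raised (brighter).
Net: −2 −1 1/3 +1 1/3 = −2 stops.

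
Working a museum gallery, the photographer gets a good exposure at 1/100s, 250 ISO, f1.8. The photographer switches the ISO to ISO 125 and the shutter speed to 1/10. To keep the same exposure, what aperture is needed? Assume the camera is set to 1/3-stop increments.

ISO: 250 → 200 → 160 → 125 — 1 stop dropped (darker).
Shutter speed: 1/100 → 1/80 → 1/60 → 1/50 → 1/40 → 1/30 → 1/25 → 1/20 → 1/15 → 1/13 → 1/10 — 3 1/3 stops slower (brighter).
Net change so far: 2 1/3 stops brighter. Offset with the aperture: f/1.8 → f/2 → f/2.2 → f/2.5 → f/2.8 → f/3.2 → f/3.5 → f/4.

f/4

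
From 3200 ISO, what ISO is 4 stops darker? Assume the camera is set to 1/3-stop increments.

ISO: 3200 → 2500 → 2000 → 1600 → 1250 → 1000 → 800 → 640 → 500 → 400 → 320 → 250 → 200 — 4 stops lower (darker).

ISO 200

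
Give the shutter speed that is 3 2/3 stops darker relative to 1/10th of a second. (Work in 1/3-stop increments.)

1/125s

Shutter speed: 1/10 → 1/13 → 1/15 → 1/20 → 1/25 → 1/30 → 1/40 → 1/50 → 1/60 → 1/80 → 1/100 → 1/125 — 3 2/3 stops shorter (darker).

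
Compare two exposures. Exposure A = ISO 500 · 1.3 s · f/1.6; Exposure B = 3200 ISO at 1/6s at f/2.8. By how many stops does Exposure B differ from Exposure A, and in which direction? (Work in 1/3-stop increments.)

Aperture: f/1.6 → f/1.8 → f/2 → f/2.2 → f/2.5 → f/2.8 — 1 2/3 stops narrower (darker).
Shutter speed: 1.3 → 1 → 0.8 → 0.6 → 0.5 → 0.4 → 0.3 → 1/4 → 1/5 → 1/6 — 3 stops shorter (darker).
ISO: 500 → 640 → 800 → 1000 → 1250 → 1600 → 2000 → 2500 → 3200 — 2 2/3 stops higher (brighter).
Net: −1 2/3 −3 +2 2/3 = −2 stops.

2 stops darker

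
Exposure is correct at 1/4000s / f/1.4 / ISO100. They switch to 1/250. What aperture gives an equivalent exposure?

Shutter speed: 1/4000 → 1/2000 → 1/1000 → 1/500 → 1/250 — 4 stops longer (brighter).
Need 4 stops darker from the aperture: f/1.4 → f/2 → f/2.8 → f/4 → f/5.6.

f/5.6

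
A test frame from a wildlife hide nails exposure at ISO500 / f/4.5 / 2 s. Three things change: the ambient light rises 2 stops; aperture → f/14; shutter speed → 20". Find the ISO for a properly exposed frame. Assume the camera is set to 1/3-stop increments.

ISO 125

Scene light: 2 stops brighter.
Aperture: f/4.5 → f/5 → f/5.6 → f/6.3 → f/7.1 → f/8 → f/9 → f/10 → f/11 → f/13 → f/14 — 3 1/3 stops narrower (darker).
Shutter speed: 2 → 2.5 → 3.2 → 4 → 5 → 6 → 8 → 10 → 13 → 15 → 20 — 3 1/3 stops longer (brighter).
Net so far: 2 stops brighter. ISO: 500 → 400 → 320 → 250 → 200 → 160 → 125.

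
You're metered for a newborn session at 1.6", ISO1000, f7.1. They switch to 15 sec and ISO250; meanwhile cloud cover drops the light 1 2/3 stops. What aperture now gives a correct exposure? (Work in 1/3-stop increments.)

f/6.3

Scene light: 1 2/3 stops darker.
Shutter speed: 1.6 → 2 → 2.5 → 3.2 → 4 → 5 → 6 → 8 → 10 → 13 → 15 — 3 1/3 stops longer (brighter).
ISO: 1000 → 800 → 640 → 500 → 400 → 320 → 250 — 2 stops dropped (darker).
Net so far: 1/3 stop darker. Aperture: f/7.1 → f/6.3.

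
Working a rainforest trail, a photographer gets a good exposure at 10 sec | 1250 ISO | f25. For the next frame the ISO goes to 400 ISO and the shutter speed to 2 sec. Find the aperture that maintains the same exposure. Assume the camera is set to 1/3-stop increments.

f/6.3

ISO: 1250 → 1000 → 800 → 640 → 500 → 400 — 1 2/3 stops lower (darker).
Shutter speed: 10 → 8 → 6 → 5 → 4 → 3.2 → 2.5 → 2 — 2 1/3 stops shorter (darker).
Net change so far: 4 stops darker. Offset with the aperture: f/25 → f/22 → f/20 → f/18 → f/16 → f/14 → f/13 → f/11 → f/10 → f/9 → f/8 → f/7.1 → f/6.3.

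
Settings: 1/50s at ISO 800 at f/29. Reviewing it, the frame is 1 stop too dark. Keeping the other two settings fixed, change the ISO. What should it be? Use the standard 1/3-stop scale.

Underexposed by 1 stop → need 1 stop brighter.
ISO: 800 → 1000 → 1250 → 1600.

ISO 1600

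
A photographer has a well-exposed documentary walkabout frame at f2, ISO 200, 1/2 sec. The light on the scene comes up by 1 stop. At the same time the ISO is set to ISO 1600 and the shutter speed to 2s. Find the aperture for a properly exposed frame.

f/16

Scene light: 1 stop brighter.
ISO: 200 → 400 → 800 → 1600 — 3 stops raised (brighter).
Shutter speed: 1/2 → 1 → 2 — 2 stops slower (brighter).
Net so far: 6 stops brighter. Aperture: f/2 → f/2.8 → f/4 → f/5.6 → f/8 → f/11 → f/16.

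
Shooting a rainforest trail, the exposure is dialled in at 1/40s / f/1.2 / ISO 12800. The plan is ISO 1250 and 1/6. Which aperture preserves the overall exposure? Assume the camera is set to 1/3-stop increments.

ISO: 12800 → 10000 → 8000 → 6400 → 5000 → 4000 → 3200 → 2500 → 2000 → 1600 → 1250 — 3 1/3 stops dropped (darker).
Shutter speed: 1/40 → 1/30 → 1/25 → 1/20 → 1/15 → 1/13 → 1/10 → 1/8 → 1/6 — 2 2/3 stops longer (brighter).
Net change so far: 2/3 stop darker. Offset with the aperture: f/1.2 → f/1.1 → f/1.0.

f/1.0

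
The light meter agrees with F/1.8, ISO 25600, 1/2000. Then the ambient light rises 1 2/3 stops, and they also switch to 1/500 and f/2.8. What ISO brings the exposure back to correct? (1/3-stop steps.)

Scene light: 1 2/3 stops brighter.
Shutter speed: 1/2000 → 1/1600 → 1/1250 → 1/1000 → 1/800 → 1/640 → 1/500 — 2 stops slower (brighter).
Aperture: f/1.8 → f/2 → f/2.2 → f/2.5 → f/2.8 — 1 1/3 stops narrower (darker).
Net so far: 2 1/3 stops brighter. ISO: 25600 → 20000 → 16000 → 12800 → 10000 → 8000 → 6400 → 5000.

ISO 5000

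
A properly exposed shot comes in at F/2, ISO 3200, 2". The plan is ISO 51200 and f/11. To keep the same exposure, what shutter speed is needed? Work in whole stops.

4 s

ISO: 3200 → 6400 → 12800 → 25600 → 51200 — 4 stops higher (brighter).
Aperture: f/2 → f/2.8 → f/4 → f/5.6 → f/8 → f/11 — 5 stops narrower (darker).
Net change so far: 1 stop darker. Offset with the shutter speed: 2 → 4.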